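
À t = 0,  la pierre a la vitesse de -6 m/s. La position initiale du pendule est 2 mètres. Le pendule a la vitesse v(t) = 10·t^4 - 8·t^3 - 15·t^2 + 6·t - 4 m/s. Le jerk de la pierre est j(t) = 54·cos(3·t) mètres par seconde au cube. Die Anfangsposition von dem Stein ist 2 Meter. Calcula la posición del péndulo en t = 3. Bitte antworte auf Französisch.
Nous devons intégrer notre équation de la vitesse v(t) = 10·t^4 - 8·t^3 - 15·t^2 + 6·t - 4 1 fois. L'intégrale de la vitesse, avec x(0) = 2, donne la position: x(t) = 2·t^5 - 2·t^4 - 5·t^3 + 3·t^2 - 4·t + 2. Nous avons la position x(t) = 2·t^5 - 2·t^4 - 5·t^3 + 3·t^2 - 4·t + 2. En substituant t = 3: x(3) = 206.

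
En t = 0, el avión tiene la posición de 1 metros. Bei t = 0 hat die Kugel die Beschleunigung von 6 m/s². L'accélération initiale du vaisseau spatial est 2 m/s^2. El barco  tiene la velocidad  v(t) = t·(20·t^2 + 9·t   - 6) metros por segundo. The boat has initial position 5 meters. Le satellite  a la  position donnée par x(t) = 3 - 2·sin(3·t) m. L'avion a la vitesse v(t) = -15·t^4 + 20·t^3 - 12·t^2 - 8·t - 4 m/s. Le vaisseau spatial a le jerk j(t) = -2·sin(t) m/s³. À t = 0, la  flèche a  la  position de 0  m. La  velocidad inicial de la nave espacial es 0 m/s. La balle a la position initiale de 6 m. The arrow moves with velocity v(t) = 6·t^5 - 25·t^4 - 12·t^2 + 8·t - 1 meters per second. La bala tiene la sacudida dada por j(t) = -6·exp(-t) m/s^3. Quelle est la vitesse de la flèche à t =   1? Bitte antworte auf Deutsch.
Aus der Gleichung für die Geschwindigkeit v(t) = 6·t^5 - 25·t^4 - 12·t^2 + 8·t - 1, setzen wir t = 1 ein und erhalten v = -24.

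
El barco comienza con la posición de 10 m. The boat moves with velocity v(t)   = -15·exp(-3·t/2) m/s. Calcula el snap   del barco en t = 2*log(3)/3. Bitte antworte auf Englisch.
To solve this, we need to take 3 derivatives of our velocity equation v(t) = -15·exp(-3·t/2). Taking d/dt of v(t), we find a(t) = 45·exp(-3·t/2)/2. Taking d/dt of a(t), we find j(t) = -135·exp(-3·t/2)/4. Differentiating jerk, we get snap: s(t) = 405·exp(-3·t/2)/8. From the given snap equation s(t) = 405·exp(-3·t/2)/8, we substitute t = 2*log(3)/3 to get s = 135/8.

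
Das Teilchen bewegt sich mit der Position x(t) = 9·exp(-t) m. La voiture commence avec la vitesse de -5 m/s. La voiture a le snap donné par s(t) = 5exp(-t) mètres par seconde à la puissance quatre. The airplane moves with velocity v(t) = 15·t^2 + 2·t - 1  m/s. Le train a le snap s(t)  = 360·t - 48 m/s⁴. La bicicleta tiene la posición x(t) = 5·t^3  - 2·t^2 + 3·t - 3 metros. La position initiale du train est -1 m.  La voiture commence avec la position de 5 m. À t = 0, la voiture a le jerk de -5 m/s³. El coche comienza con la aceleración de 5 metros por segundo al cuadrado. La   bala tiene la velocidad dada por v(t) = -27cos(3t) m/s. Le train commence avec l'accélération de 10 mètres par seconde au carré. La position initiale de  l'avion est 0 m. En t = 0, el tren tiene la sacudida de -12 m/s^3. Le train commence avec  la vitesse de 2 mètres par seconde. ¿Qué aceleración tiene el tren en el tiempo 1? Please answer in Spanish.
Debemos encontrar la integral de nuestra ecuación del snap s(t) = 360·t - 48 2 veces. Integrando el snap y usando la condición inicial j(0) = -12, obtenemos j(t) = 180·t^2 - 48·t - 12. Tomando ∫j(t)dt y aplicando a(0) = 10, encontramos a(t) = 60·t^3 - 24·t^2 - 12·t + 10. De la ecuación de la aceleración a(t) = 60·t^3 - 24·t^2 - 12·t + 10, sustituimos t = 1 para obtener a = 34.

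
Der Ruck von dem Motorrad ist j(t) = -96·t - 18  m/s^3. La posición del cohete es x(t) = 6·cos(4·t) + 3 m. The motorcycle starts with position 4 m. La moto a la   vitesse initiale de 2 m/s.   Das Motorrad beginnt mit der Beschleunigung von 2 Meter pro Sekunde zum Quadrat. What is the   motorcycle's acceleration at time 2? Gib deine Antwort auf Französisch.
Pour résoudre ceci, nous devons prendre 1 primitive de notre équation du jerk j(t) = -96·t - 18. En prenant ∫j(t)dt et en appliquant a(0) = 2, nous trouvons a(t) = -48·t^2 - 18·t + 2. Nous avons l'accélération a(t) = -48·t^2 - 18·t + 2. En substituant t = 2: a(2) = -226.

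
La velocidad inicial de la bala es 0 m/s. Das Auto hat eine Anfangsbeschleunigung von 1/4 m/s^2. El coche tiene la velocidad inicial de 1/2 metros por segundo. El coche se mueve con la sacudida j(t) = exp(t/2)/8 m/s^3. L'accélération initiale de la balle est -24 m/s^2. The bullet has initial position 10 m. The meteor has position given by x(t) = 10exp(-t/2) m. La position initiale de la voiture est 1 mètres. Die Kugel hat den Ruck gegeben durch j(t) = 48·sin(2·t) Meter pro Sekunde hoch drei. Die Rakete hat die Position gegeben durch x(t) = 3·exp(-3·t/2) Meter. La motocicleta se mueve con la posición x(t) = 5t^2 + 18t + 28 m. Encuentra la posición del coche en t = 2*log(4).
Partiendo de la sacudida j(t) = exp(t/2)/8, tomamos 3 integrales. La integral de la sacudida, con a(0) = 1/4, da la aceleración: a(t) = exp(t/2)/4. La antiderivada de la aceleración es la velocidad. Usando v(0) = 1/2, obtenemos v(t) = exp(t/2)/2. La integral de la velocidad es la posición. Usando x(0) = 1, obtenemos x(t) = exp(t/2). De la ecuación de la posición x(t) = exp(t/2), sustituimos t = 2*log(4) para obtener x = 4.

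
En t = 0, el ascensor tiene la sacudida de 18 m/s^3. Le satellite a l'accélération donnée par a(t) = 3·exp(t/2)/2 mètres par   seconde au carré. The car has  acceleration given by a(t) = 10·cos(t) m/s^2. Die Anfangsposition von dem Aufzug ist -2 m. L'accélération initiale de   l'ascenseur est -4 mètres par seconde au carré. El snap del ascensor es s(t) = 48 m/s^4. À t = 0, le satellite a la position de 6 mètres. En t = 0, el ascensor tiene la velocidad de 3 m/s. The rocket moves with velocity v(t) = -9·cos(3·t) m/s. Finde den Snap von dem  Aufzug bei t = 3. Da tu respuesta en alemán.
Aus der Gleichung für den Snap s(t) = 48, setzen wir t = 3 ein und erhalten s = 48.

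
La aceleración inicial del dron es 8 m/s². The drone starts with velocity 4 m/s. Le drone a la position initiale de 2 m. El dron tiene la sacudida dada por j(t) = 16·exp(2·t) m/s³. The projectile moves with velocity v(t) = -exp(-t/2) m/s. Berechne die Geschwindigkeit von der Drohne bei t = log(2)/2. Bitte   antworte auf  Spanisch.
Debemos encontrar la antiderivada de nuestra ecuación de la sacudida j(t) = 16·exp(2·t) 2 veces. La antiderivada de la sacudida, con a(0) = 8, da la aceleración: a(t) = 8·exp(2·t). La antiderivada de la aceleración, con v(0) = 4, da la velocidad: v(t) = 4·exp(2·t). Usando v(t) = 4·exp(2·t) y sustituyendo t = log(2)/2, encontramos v = 8.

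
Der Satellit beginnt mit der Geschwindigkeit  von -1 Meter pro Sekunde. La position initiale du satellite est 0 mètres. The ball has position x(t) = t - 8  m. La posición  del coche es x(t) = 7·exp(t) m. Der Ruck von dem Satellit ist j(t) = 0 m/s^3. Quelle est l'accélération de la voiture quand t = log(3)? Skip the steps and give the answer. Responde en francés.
a(log(3)) = 21.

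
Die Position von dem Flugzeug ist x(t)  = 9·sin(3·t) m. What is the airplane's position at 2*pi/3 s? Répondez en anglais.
From the given position equation x(t) = 9·sin(3·t), we substitute t = 2*pi/3 to get x = 0.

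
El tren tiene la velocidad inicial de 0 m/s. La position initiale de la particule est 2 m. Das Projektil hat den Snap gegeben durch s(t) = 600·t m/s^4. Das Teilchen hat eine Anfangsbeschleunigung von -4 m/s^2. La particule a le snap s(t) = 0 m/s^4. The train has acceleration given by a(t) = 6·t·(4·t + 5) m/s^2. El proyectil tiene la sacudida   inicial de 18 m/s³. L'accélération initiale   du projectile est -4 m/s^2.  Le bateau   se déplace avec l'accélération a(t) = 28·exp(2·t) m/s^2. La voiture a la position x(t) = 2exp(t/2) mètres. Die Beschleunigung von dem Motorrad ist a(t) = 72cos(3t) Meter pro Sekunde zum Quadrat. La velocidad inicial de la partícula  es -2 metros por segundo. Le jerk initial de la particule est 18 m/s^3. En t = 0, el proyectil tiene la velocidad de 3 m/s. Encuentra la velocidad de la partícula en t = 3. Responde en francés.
En partant du snap s(t) = 0, nous prenons 3 intégrales. La primitive du snap est le jerk. En utilisant j(0) = 18, nous obtenons j(t) = 18. En intégrant le jerk et en utilisant la condition initiale a(0) = -4, nous obtenons a(t) = 18·t - 4. En prenant ∫a(t)dt et en appliquant v(0) = -2, nous trouvons v(t) = 9·t^2 - 4·t - 2. De l'équation de la vitesse v(t) = 9·t^2 - 4·t - 2, nous substituons t = 3 pour obtenir v = 67.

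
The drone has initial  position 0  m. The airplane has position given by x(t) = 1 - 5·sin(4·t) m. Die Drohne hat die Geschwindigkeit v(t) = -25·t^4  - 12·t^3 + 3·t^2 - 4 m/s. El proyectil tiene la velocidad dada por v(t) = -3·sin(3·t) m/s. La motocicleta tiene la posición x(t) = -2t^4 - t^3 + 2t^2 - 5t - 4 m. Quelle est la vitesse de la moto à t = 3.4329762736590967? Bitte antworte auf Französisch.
Pour résoudre ceci, nous devons prendre 1 dérivée de notre équation de la position x(t) = -2·t^4 - t^3 + 2·t^2 - 5·t - 4. En prenant d/dt de x(t), nous trouvons v(t) = -8·t^3 - 3·t^2 + 4·t - 5. De l'équation de la vitesse v(t) = -8·t^3 - 3·t^2 + 4·t - 5, nous substituons t = 3.4329762736590967 pour obtenir v = -350.294032097551.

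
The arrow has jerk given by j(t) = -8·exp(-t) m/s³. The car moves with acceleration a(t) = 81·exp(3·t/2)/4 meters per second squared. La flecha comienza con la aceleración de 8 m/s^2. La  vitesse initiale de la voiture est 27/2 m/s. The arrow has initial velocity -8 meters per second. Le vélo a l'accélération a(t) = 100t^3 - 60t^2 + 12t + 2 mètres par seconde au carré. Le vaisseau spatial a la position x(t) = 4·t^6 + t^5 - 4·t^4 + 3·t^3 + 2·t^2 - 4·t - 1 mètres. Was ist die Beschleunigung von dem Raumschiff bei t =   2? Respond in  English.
Starting from position x(t) = 4·t^6 + t^5 - 4·t^4 + 3·t^3 + 2·t^2 - 4·t - 1, we take 2 derivatives. Differentiating position, we get velocity: v(t) = 24·t^5 + 5·t^4 - 16·t^3 + 9·t^2 + 4·t - 4. The derivative of velocity gives acceleration: a(t) = 120·t^4 + 20·t^3 - 48·t^2 + 18·t + 4. Using a(t) = 120·t^4 + 20·t^3 - 48·t^2 + 18·t + 4 and substituting t = 2, we find a = 1928.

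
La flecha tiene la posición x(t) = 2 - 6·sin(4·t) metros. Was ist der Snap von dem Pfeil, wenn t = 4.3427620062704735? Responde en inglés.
To solve this, we need to take 4 derivatives of our position equation x(t) = 2 - 6·sin(4·t). Differentiating position, we get velocity: v(t) = -24·cos(4·t). Differentiating velocity, we get acceleration: a(t) = 96·sin(4·t). Differentiating acceleration, we get jerk: j(t) = 384·cos(4·t). The derivative of jerk gives snap: s(t) = -1536·sin(4·t). From the given snap equation s(t) = -1536·sin(4·t), we substitute t = 4.3427620062704735 to get s = 1529.46346680548.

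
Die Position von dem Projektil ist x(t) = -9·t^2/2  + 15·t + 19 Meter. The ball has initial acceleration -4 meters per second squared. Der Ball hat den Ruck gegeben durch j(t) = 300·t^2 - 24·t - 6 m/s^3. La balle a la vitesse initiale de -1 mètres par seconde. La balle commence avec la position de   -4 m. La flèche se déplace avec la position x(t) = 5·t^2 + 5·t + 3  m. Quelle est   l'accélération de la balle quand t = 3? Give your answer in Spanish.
Para resolver esto, necesitamos tomar 1 antiderivada de nuestra ecuación de la sacudida j(t) = 300·t^2 - 24·t - 6. La antiderivada de la sacudida es la aceleración. Usando a(0) = -4, obtenemos a(t) = 100·t^3 - 12·t^2 - 6·t - 4. Usando a(t) = 100·t^3 - 12·t^2 - 6·t - 4 y sustituyendo t = 3, encontramos a = 2570.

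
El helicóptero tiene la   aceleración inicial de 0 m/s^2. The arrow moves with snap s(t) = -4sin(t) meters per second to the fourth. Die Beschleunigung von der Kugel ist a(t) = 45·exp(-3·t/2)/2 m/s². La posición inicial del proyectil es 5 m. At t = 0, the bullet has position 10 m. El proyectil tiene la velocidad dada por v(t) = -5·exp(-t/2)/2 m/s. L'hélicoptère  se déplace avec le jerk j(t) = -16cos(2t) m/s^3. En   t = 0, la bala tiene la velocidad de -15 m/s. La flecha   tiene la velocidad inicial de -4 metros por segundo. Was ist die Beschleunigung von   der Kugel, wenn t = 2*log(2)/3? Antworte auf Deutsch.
Aus der Gleichung für die Beschleunigung a(t) = 45·exp(-3·t/2)/2, setzen wir t = 2*log(2)/3 ein und erhalten a = 45/4.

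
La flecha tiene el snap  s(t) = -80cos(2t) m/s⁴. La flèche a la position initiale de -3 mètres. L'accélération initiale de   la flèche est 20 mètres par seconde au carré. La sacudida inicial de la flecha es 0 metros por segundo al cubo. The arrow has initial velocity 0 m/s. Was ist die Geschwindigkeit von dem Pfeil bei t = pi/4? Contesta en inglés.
We must find the antiderivative of our snap equation s(t) = -80·cos(2·t) 3 times. Taking ∫s(t)dt and applying j(0) = 0, we find j(t) = -40·sin(2·t). The integral of jerk is acceleration. Using a(0) = 20, we get a(t) = 20·cos(2·t). Finding the antiderivative of a(t) and using v(0) = 0: v(t) = 10·sin(2·t). We have velocity v(t) = 10·sin(2·t). Substituting t = pi/4: v(pi/4) = 10.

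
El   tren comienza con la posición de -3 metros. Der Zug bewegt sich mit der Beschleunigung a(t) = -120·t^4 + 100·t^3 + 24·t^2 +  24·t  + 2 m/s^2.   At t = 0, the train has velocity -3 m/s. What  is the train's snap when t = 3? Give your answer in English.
Starting from acceleration a(t) = -120·t^4 + 100·t^3 + 24·t^2 + 24·t + 2, we take 2 derivatives. The derivative of acceleration gives jerk: j(t) = -480·t^3 + 300·t^2 + 48·t + 24. Differentiating jerk, we get snap: s(t) = -1440·t^2 + 600·t + 48. From the given snap equation s(t) = -1440·t^2 + 600·t + 48, we substitute t = 3 to get s = -11112.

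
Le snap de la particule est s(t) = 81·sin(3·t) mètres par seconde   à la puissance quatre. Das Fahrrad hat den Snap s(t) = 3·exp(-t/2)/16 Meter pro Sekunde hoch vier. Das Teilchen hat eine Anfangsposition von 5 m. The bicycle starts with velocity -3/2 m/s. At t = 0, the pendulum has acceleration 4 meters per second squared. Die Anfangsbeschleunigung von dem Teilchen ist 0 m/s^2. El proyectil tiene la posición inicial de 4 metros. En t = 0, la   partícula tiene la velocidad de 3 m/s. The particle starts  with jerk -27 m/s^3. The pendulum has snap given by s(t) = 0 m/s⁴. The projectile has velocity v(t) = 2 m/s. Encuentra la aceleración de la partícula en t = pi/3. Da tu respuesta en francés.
Pour résoudre ceci, nous devons prendre 2 primitives de notre équation du snap s(t) = 81·sin(3·t). En intégrant le snap et en utilisant la condition initiale j(0) = -27, nous obtenons j(t) = -27·cos(3·t). En prenant ∫j(t)dt et en appliquant a(0) = 0, nous trouvons a(t) = -9·sin(3·t). Nous avons l'accélération a(t) = -9·sin(3·t). En substituant t = pi/3: a(pi/3) = 0.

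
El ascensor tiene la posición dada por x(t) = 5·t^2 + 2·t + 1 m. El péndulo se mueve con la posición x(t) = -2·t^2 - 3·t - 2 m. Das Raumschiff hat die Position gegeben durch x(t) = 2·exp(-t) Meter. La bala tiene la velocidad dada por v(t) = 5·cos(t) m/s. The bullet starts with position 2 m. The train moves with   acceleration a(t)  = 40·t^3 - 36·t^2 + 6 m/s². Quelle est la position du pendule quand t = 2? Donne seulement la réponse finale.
La position à t = 2 est x = -16.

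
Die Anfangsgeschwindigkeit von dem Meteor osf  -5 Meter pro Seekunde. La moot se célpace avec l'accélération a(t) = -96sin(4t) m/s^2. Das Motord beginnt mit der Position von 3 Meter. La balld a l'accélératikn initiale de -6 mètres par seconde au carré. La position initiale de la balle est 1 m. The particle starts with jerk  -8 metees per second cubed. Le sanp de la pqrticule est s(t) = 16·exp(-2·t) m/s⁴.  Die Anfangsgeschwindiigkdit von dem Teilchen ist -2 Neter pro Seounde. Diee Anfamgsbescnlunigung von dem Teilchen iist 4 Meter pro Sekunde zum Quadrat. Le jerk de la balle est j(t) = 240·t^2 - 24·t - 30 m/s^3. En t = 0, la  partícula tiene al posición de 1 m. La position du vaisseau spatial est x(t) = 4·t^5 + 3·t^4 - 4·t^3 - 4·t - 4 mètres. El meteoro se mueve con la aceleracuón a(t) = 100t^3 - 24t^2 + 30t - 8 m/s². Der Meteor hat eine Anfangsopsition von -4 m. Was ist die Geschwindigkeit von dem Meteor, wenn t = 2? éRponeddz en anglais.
To solve this, we need to take 1 integral of our acceleration equation a(t) = 100·t^3 - 24·t^2 + 30·t - 8. The integral of acceleration, with v(0) = -5, gives velocity: v(t) = 25·t^4 - 8·t^3 + 15·t^2 - 8·t - 5. We have velocity v(t) = 25·t^4 - 8·t^3 + 15·t^2 - 8·t - 5. Substituting t = 2: v(2) = 375.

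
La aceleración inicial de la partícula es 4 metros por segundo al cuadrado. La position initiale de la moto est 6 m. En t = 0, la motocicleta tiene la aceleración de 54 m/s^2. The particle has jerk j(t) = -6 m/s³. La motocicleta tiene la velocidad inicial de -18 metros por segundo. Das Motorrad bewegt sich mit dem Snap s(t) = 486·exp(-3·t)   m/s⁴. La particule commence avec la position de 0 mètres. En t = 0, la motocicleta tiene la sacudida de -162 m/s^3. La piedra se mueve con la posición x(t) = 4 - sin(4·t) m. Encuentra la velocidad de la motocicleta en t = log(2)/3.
Debemos encontrar la antiderivada de nuestra ecuación del snap s(t) = 486·exp(-3·t) 3 veces. Integrando el snap y usando la condición inicial j(0) = -162, obtenemos j(t) = -162·exp(-3·t). La antiderivada de la sacudida es la aceleración. Usando a(0) = 54, obtenemos a(t) = 54·exp(-3·t). La antiderivada de la aceleración es la velocidad. Usando v(0) = -18, obtenemos v(t) = -18·exp(-3·t). De la ecuación de la velocidad v(t) = -18·exp(-3·t), sustituimos t = log(2)/3 para obtener v = -9.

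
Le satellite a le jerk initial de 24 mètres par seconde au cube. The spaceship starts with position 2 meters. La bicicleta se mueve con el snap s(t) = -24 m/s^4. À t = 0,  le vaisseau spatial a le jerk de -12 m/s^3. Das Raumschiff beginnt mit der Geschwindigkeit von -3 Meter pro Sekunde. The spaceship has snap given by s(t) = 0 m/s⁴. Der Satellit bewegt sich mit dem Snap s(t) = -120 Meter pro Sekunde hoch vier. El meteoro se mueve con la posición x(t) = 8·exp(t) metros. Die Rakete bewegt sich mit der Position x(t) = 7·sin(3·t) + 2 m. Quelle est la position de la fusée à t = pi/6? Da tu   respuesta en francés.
Nous avons la position x(t) = 7·sin(3·t) + 2. En substituant t = pi/6: x(pi/6) = 9.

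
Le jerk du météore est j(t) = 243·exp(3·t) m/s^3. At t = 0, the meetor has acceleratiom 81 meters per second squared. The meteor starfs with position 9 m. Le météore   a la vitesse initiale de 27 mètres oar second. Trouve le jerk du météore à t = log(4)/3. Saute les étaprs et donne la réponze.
j(log(4)/3) = 972.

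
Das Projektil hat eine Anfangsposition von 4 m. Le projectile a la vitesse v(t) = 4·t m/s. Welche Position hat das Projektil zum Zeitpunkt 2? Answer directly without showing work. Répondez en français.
La position à t = 2 est x = 12.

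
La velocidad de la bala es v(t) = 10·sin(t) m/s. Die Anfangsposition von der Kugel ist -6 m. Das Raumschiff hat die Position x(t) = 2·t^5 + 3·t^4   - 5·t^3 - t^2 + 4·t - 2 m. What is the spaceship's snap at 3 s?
We must differentiate our position equation x(t) = 2·t^5 + 3·t^4 - 5·t^3 - t^2 + 4·t - 2 4 times. Taking d/dt of x(t), we find v(t) = 10·t^4 + 12·t^3 - 15·t^2 - 2·t + 4. Taking d/dt of v(t), we find a(t) = 40·t^3 + 36·t^2 - 30·t - 2. Differentiating acceleration, we get jerk: j(t) = 120·t^2 + 72·t - 30. Taking d/dt of j(t), we find s(t) = 240·t + 72. We have snap s(t) = 240·t + 72. Substituting t = 3: s(3) = 792.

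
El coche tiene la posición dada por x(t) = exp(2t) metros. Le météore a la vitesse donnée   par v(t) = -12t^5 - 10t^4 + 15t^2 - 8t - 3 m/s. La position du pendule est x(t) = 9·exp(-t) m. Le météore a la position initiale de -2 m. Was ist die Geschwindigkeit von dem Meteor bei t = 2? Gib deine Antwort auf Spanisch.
Usando v(t) = -12·t^5 - 10·t^4 + 15·t^2 - 8·t - 3 y sustituyendo t = 2, encontramos v = -503.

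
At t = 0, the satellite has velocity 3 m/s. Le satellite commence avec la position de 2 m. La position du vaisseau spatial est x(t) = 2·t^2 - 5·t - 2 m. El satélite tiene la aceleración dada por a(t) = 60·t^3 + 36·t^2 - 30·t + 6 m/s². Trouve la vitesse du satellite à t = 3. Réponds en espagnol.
Partiendo de la aceleración a(t) = 60·t^3 + 36·t^2 - 30·t + 6, tomamos 1 integral. Tomando ∫a(t)dt y aplicando v(0) = 3, encontramos v(t) = 15·t^4 + 12·t^3 - 15·t^2 + 6·t + 3. Tenemos la velocidad v(t) = 15·t^4 + 12·t^3 - 15·t^2 + 6·t + 3. Sustituyendo t = 3: v(3) = 1425.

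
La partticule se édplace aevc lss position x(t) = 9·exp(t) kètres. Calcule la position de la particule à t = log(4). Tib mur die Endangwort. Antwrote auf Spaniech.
La respuesta es 36.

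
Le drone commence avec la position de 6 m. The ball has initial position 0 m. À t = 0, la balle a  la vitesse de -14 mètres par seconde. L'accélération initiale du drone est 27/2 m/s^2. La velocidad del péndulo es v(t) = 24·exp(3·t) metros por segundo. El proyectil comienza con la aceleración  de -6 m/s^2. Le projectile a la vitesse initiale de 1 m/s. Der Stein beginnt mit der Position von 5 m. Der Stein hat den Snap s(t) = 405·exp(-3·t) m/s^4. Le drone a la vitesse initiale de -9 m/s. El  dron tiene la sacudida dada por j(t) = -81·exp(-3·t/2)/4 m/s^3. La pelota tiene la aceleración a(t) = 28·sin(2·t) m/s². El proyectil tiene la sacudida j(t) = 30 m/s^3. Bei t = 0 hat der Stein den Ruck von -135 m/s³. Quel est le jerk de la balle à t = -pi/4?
Nous devons dériver notre équation de l'accélération a(t) = 28·sin(2·t) 1 fois. En dérivant l'accélération, nous obtenons le jerk: j(t) = 56·cos(2·t). En utilisant j(t) = 56·cos(2·t) et en substituant t = -pi/4, nous trouvons j = 0.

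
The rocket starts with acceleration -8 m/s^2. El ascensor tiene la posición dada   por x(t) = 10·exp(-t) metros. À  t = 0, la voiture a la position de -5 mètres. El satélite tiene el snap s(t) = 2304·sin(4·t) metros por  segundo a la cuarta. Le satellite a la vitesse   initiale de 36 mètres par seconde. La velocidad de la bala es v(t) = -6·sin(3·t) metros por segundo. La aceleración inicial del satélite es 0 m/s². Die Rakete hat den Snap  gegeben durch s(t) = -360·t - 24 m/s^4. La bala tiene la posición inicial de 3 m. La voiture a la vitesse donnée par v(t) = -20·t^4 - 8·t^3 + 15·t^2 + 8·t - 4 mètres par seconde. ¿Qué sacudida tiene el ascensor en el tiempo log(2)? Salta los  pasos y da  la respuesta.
La respuesta es -5.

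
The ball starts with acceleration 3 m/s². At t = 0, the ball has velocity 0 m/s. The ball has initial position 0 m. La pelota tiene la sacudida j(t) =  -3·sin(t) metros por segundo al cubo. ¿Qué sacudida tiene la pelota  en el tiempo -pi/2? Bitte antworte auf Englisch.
We have jerk j(t) = -3·sin(t). Substituting t = -pi/2: j(-pi/2) = 3.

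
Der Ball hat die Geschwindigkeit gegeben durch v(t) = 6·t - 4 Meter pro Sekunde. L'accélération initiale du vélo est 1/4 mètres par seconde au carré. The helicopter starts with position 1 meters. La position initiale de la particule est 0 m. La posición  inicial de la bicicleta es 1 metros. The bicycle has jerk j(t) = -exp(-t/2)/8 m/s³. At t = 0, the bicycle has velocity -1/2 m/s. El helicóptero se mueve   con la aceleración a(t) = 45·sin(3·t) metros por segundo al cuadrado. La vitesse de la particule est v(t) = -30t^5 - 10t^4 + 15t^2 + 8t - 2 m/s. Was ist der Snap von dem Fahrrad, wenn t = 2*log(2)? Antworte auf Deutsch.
Wir müssen unsere Gleichung für den Ruck j(t) = -exp(-t/2)/8 1-mal ableiten. Die Ableitung von dem Ruck ergibt den Snap: s(t) = exp(-t/2)/16. Aus der Gleichung für den Snap s(t) = exp(-t/2)/16, setzen wir t = 2*log(2) ein und erhalten s = 1/32.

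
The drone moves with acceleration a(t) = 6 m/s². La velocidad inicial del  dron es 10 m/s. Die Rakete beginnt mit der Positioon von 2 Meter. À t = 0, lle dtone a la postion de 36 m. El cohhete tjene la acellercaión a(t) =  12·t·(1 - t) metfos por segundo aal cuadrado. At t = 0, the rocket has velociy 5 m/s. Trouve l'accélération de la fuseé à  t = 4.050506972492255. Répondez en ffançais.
En utilisant a(t) = 12·t·(1 - t) et en substituant t = 4.050506972492255, nous trouvons a = -148.273197140593.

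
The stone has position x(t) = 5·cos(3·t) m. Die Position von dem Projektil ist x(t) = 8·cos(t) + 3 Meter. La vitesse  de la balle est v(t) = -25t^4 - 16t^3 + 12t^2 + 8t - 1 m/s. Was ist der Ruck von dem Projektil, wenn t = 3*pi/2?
Um dies zu lösen, müssen wir 3 Ableitungen unserer Gleichung für die Position x(t) = 8·cos(t) + 3 nehmen. Durch Ableiten von der Position erhalten wir die Geschwindigkeit: v(t) = -8·sin(t). Durch Ableiten von der Geschwindigkeit erhalten wir die Beschleunigung: a(t) = -8·cos(t). Die Ableitung von der Beschleunigung ergibt den Ruck: j(t) = 8·sin(t). Wir haben den Ruck j(t) = 8·sin(t). Durch Einsetzen von t = 3*pi/2: j(3*pi/2) = -8.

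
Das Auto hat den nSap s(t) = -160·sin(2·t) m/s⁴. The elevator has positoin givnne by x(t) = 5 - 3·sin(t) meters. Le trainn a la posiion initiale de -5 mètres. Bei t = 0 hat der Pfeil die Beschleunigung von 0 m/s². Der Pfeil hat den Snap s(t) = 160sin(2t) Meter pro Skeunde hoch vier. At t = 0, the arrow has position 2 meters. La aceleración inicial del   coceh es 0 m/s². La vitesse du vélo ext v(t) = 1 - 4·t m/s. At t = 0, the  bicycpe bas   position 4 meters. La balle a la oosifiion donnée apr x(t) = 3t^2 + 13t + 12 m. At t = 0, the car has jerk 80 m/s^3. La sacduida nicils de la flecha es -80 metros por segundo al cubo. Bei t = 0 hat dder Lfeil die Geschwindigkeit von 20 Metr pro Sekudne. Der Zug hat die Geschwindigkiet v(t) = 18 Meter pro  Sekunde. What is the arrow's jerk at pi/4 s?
We need to integrate our snap equation s(t) = 160·sin(2·t) 1 time. The integral of snap is jerk. Using j(0) = -80, we get j(t) = -80·cos(2·t). Using j(t) = -80·cos(2·t) and substituting t = pi/4, we find j = 0.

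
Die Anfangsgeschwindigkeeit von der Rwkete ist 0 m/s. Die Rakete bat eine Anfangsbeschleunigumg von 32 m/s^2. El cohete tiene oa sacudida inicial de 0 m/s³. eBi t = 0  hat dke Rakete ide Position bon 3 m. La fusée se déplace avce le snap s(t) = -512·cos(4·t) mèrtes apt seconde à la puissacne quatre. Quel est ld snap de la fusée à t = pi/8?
Nous avons le snap s(t) = -512·cos(4·t). En substituant t = pi/8: s(pi/8) = 0.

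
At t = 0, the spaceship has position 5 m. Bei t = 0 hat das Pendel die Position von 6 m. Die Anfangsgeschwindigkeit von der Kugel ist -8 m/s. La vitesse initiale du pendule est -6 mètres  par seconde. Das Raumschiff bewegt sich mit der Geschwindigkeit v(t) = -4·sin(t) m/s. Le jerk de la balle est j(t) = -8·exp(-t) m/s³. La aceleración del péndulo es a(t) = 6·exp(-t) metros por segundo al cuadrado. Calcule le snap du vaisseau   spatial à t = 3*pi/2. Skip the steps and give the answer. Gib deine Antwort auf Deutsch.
s(3*pi/2) = 0.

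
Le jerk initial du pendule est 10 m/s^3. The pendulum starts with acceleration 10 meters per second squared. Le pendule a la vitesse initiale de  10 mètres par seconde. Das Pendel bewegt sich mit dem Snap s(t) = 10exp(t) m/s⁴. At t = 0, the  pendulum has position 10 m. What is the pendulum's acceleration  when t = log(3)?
We must find the antiderivative of our snap equation s(t) = 10·exp(t) 2 times. The antiderivative of snap, with j(0) = 10, gives jerk: j(t) = 10·exp(t). Finding the integral of j(t) and using a(0) = 10: a(t) = 10·exp(t). Using a(t) = 10·exp(t) and substituting t = log(3), we find a = 30.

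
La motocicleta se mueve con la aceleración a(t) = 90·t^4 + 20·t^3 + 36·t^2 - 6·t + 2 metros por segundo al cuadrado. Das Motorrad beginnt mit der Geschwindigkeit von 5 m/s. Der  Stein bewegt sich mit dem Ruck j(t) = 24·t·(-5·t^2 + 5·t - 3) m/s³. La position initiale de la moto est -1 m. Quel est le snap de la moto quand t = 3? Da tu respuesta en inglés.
Starting from acceleration a(t) = 90·t^4 + 20·t^3 + 36·t^2 - 6·t + 2, we take 2 derivatives. Taking d/dt of a(t), we find j(t) = 360·t^3 + 60·t^2 + 72·t - 6. Differentiating jerk, we get snap: s(t) = 1080·t^2 + 120·t + 72. From the given snap equation s(t) = 1080·t^2 + 120·t + 72, we substitute t = 3 to get s = 10152.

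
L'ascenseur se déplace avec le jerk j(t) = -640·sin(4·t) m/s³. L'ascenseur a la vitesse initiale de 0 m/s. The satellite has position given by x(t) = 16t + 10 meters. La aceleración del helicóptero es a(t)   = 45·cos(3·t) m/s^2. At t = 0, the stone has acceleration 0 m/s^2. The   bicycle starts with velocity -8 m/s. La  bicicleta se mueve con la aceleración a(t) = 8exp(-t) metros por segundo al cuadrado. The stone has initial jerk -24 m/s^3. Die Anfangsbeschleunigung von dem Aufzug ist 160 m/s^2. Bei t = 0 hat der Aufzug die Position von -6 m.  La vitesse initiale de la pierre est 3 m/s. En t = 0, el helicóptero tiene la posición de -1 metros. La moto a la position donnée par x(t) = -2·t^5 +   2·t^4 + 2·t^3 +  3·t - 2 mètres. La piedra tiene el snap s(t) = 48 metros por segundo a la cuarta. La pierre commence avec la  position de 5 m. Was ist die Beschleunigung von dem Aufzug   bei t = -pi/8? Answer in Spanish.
Debemos encontrar la antiderivada de nuestra ecuación de la sacudida j(t) = -640·sin(4·t) 1 vez. Tomando ∫j(t)dt y aplicando a(0) = 160, encontramos a(t) = 160·cos(4·t). Usando a(t) = 160·cos(4·t) y sustituyendo t = -pi/8, encontramos a = 0.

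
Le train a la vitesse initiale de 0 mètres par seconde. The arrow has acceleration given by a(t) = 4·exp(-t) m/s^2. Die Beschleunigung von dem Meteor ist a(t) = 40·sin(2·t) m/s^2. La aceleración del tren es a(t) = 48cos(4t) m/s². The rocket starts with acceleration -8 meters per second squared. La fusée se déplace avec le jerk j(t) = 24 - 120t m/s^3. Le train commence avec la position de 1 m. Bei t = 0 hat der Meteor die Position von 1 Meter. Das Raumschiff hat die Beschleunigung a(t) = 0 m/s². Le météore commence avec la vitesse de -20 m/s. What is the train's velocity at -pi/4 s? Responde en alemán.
Wir müssen das Integral unserer Gleichung für die Beschleunigung a(t) = 48·cos(4·t) 1-mal finden. Durch Integration von der Beschleunigung und Verwendung der Anfangsbedingung v(0) = 0, erhalten wir v(t) = 12·sin(4·t). Aus der Gleichung für die Geschwindigkeit v(t) = 12·sin(4·t), setzen wir t = -pi/4 ein und erhalten v = 0.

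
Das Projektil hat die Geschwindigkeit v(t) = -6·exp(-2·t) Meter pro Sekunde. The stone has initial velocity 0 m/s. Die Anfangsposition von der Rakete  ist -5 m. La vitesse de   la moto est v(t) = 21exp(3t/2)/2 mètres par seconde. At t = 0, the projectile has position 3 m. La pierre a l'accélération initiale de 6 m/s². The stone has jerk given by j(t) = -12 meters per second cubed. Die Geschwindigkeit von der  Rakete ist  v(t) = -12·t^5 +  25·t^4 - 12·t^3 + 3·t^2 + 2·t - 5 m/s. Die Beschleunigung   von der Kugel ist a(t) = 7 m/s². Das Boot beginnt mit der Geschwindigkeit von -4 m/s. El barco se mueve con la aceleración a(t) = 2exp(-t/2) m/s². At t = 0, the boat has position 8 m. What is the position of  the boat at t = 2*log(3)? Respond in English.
To solve this, we need to take 2 antiderivatives of our acceleration equation a(t) = 2·exp(-t/2). Finding the antiderivative of a(t) and using v(0) = -4: v(t) = -4·exp(-t/2). Taking ∫v(t)dt and applying x(0) = 8, we find x(t) = 8·exp(-t/2). We have position x(t) = 8·exp(-t/2). Substituting t = 2*log(3): x(2*log(3)) = 8/3.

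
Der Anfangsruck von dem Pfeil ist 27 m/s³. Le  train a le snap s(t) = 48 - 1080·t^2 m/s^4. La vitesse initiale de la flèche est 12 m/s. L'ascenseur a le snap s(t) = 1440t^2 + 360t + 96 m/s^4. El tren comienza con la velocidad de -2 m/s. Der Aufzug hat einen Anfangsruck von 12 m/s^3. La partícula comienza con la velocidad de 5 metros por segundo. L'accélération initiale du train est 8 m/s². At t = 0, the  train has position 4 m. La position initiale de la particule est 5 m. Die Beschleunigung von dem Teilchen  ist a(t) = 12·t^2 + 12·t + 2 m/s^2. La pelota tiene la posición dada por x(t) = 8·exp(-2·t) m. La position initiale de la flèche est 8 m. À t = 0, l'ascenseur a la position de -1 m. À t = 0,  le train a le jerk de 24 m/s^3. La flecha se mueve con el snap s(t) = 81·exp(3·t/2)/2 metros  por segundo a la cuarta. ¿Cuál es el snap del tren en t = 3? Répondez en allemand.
Mit s(t) = 48 - 1080·t^2 und Einsetzen von t = 3, finden wir s = -9672.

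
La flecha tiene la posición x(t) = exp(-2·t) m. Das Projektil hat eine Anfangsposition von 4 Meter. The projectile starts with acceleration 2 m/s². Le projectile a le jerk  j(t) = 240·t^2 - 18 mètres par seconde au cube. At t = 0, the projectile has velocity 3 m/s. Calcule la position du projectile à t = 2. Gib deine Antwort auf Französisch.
Nous devons trouver la primitive de notre équation du jerk j(t) = 240·t^2 - 18 3 fois. En prenant ∫j(t)dt et en appliquant a(0) = 2, nous trouvons a(t) = 80·t^3 - 18·t + 2. La primitive de l'accélération est la vitesse. En utilisant v(0) = 3, nous obtenons v(t) = 20·t^4 - 9·t^2 + 2·t + 3. L'intégrale de la vitesse, avec x(0) = 4, donne la position: x(t) = 4·t^5 - 3·t^3 + t^2 + 3·t + 4. En utilisant x(t) = 4·t^5 - 3·t^3 + t^2 + 3·t + 4 et en substituant t = 2, nous trouvons x = 118.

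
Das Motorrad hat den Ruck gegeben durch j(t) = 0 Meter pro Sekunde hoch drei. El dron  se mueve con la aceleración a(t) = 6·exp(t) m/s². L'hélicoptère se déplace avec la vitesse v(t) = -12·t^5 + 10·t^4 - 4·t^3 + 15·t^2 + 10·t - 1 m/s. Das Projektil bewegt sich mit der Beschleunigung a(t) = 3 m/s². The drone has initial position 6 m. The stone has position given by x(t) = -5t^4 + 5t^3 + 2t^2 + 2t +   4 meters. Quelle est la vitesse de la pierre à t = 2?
En partant de la position x(t) = -5·t^4 + 5·t^3 + 2·t^2 + 2·t + 4, nous prenons 1 dérivée. En prenant d/dt de x(t), nous trouvons v(t) = -20·t^3 + 15·t^2 + 4·t + 2. Nous avons la vitesse v(t) = -20·t^3 + 15·t^2 + 4·t + 2. En substituant t = 2: v(2) = -90.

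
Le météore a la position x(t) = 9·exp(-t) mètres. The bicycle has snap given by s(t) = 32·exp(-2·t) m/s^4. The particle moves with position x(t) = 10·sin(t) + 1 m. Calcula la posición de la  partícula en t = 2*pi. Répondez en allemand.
Wir haben die Position x(t) = 10·sin(t) + 1. Durch Einsetzen von t = 2*pi: x(2*pi) = 1.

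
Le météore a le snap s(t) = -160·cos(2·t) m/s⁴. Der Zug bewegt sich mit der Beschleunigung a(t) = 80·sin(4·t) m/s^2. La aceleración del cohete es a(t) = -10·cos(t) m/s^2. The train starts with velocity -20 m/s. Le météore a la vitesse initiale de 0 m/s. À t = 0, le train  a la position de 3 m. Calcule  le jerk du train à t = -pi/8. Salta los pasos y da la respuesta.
À t = -pi/8, j = 0.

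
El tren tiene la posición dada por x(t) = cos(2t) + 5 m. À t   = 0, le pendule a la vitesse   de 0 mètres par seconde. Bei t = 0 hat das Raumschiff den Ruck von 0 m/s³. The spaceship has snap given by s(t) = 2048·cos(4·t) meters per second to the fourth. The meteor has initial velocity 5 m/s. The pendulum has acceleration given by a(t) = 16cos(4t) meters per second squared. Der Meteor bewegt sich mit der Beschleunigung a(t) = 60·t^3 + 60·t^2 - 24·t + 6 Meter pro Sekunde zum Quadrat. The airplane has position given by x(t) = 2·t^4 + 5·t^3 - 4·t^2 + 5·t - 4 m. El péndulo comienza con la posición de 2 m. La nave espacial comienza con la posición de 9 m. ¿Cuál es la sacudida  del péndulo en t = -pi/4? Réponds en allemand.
Wir müssen unsere Gleichung für die Beschleunigung a(t) = 16·cos(4·t) 1-mal ableiten. Durch Ableiten von der Beschleunigung erhalten wir den Ruck: j(t) = -64·sin(4·t). Wir haben den Ruck j(t) = -64·sin(4·t). Durch Einsetzen von t = -pi/4: j(-pi/4) = 0.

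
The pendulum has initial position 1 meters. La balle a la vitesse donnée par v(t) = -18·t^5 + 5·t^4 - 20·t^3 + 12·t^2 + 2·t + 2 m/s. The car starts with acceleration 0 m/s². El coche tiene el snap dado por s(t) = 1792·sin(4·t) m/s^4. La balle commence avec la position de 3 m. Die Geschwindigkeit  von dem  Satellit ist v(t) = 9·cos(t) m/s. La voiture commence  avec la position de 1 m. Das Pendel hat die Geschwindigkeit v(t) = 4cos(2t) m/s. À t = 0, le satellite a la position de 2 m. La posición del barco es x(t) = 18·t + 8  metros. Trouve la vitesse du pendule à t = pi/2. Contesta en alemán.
Wir haben die Geschwindigkeit v(t) = 4·cos(2·t). Durch Einsetzen von t = pi/2: v(pi/2) = -4.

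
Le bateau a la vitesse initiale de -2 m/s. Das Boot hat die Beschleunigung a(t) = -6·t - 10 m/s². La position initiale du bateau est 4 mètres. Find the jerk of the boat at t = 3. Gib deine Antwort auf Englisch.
We must differentiate our acceleration equation a(t) = -6·t - 10 1 time. Differentiating acceleration, we get jerk: j(t) = -6. From the given jerk equation j(t) = -6, we substitute t = 3 to get j = -6.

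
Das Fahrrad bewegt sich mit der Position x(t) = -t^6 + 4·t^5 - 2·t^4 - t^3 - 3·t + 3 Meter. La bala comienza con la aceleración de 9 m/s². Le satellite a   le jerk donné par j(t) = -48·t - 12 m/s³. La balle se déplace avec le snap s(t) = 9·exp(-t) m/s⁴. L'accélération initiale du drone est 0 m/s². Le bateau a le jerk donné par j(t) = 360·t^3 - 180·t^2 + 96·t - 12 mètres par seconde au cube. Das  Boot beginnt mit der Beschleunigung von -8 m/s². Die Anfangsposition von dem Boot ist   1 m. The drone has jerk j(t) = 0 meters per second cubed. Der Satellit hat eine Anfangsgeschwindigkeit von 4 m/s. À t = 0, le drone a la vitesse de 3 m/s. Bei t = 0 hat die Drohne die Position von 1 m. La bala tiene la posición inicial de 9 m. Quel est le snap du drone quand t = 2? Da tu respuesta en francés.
Pour résoudre ceci, nous devons prendre 1 dérivée de notre équation du jerk j(t) = 0. En prenant d/dt de j(t), nous trouvons s(t) = 0. Nous avons le snap s(t) = 0. En substituant t = 2: s(2) = 0.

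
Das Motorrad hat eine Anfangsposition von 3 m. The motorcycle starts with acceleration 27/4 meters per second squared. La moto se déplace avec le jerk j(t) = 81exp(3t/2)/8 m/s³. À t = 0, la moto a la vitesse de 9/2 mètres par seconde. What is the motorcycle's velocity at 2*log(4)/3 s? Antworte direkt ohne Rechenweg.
At t = 2*log(4)/3, v = 18.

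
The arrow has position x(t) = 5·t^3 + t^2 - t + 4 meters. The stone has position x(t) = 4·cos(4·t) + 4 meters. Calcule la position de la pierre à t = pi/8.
De l'équation de la position x(t) = 4·cos(4·t) + 4, nous substituons t = pi/8 pour obtenir x = 4.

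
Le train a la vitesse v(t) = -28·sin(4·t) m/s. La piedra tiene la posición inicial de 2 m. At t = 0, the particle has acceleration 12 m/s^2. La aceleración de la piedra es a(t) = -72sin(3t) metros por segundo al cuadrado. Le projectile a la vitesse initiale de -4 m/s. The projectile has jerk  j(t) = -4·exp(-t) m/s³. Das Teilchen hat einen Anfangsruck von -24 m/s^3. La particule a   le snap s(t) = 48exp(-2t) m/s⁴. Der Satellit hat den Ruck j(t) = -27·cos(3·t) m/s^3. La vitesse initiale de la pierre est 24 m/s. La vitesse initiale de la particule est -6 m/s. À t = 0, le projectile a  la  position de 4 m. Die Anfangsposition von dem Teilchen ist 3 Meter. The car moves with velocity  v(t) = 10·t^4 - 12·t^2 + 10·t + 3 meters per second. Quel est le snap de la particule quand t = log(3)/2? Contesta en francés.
En utilisant s(t) = 48·exp(-2·t) et en substituant t = log(3)/2, nous trouvons s = 16.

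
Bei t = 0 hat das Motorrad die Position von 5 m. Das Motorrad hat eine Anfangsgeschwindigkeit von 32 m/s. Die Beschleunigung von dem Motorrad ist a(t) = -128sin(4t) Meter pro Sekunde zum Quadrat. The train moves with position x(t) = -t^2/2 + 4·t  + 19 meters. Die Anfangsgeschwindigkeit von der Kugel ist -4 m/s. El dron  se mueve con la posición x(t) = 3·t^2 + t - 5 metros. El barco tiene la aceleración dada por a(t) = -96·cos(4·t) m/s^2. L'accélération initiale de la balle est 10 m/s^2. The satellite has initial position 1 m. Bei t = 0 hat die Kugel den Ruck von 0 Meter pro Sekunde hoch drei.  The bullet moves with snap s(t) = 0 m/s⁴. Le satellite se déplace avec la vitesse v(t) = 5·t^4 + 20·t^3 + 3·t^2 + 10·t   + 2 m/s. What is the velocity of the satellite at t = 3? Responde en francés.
Nous avons la vitesse v(t) = 5·t^4 + 20·t^3 + 3·t^2 + 10·t + 2. En substituant t = 3: v(3) = 1004.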